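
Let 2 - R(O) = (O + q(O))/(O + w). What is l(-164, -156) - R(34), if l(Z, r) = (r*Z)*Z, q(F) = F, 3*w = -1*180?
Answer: -54545148/13 ≈ -4.1958e+6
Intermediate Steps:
w = -60 (w = (-1*180)/3 = (1/3)*(-180) = -60)
l(Z, r) = r*Z**2 (l(Z, r) = (Z*r)*Z = r*Z**2)
R(O) = 2 - 2*O/(-60 + O) (R(O) = 2 - (O + O)/(O - 60) = 2 - 2*O/(-60 + O))
l(-164, -156) - R(34) = -156*(-164)**2 - (-120)/(-60 + 34) = -156*26896 - (-120)/(-26) = -4195776 - (-120)*(-1)/26 = -4195776 - 1*60/13 = -4195776 - 60/13 = -54545148/13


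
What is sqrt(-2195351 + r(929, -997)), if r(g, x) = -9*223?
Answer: I*sqrt(2197358) ≈ 1482.3*I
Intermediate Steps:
r(g, x) = -2007
sqrt(-2195351 + r(929, -997)) = sqrt(-2195351 - 2007) = sqrt(-2197358) = I*sqrt(2197358)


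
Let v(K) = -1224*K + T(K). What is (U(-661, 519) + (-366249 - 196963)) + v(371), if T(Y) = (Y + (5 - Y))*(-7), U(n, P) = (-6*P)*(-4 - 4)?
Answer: -992439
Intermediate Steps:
U(n, P) = 48*P (U(n, P) = -6*P*(-8) = 48*P)
T(Y) = -35 (T(Y) = 5*(-7) = -35)
v(K) = -35 - 1224*K (v(K) = -1224*K - 35 = -35 - 1224*K)
(U(-661, 519) + (-366249 - 196963)) + v(371) = (48*519 + (-366249 - 196963)) + (-35 - 1224*371) = (24912 - 563212) + (-35 - 454104) = -538300 - 454139 = -992439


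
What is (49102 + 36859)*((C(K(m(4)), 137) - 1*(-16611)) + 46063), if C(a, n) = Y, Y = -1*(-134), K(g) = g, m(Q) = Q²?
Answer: 5399038488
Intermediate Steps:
Y = 134
C(a, n) = 134
(49102 + 36859)*((C(K(m(4)), 137) - 1*(-16611)) + 46063) = (49102 + 36859)*((134 - 1*(-16611)) + 46063) = 85961*((134 + 16611) + 46063) = 85961*(16745 + 46063) = 85961*62808 = 5399038488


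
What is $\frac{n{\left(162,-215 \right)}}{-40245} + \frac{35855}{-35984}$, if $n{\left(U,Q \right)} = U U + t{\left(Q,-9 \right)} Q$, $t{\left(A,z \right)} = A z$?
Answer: $\frac{4194298343}{482725360} \approx 8.6888$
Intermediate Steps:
$n{\left(U,Q \right)} = U^{2} - 9 Q^{2}$ ($n{\left(U,Q \right)} = U U + Q \left(-9\right) Q = U^{2} + - 9 Q Q = U^{2} - 9 Q^{2}$)
$\frac{n{\left(162,-215 \right)}}{-40245} + \frac{35855}{-35984} = \frac{162^{2} - 9 \left(-215\right)^{2}}{-40245} + \frac{35855}{-35984} = \left(26244 - 416025\right) \left(- \frac{1}{40245}\right) + 35855 \left(- \frac{1}{35984}\right) = \left(26244 - 416025\right) \left(- \frac{1}{40245}\right) - \frac{35855}{35984} = \left(-389781\right) \left(- \frac{1}{40245}\right) - \frac{35855}{35984} = \frac{129927}{13415} - \frac{35855}{35984} = \frac{4194298343}{482725360}$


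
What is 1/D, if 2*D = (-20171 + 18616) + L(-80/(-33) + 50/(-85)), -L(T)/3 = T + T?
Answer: -374/292845 ≈ -0.0012771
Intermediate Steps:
L(T) = -6*T (L(T) = -3*(T + T) = -6*T)
D = -292845/374 (D = ((-20171 + 18616) - 6*(-80/(-33) + 50/(-85)))/2 = (-1555 - 6*(-80*(-1/33) + 50*(-1/85)))/2 = (-1555 - 6*(80/33 - 10/17))/2 = (-1555 - 6*1030/561)/2 = (-1555 - 2060/187)/2 = (½)*(-292845/187) = -292845/374 ≈ -783.01)
1/D = 1/(-292845/374) = -374/292845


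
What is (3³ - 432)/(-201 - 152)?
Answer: 405/353 ≈ 1.1473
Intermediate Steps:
(3³ - 432)/(-201 - 152) = (27 - 432)/(-353) = -405*(-1/353) = 405/353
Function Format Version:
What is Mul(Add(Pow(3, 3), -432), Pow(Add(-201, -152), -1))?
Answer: Rational(405, 353) ≈ 1.1473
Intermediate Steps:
Mul(Add(Pow(3, 3), -432), Pow(Add(-201, -152), -1)) = Mul(Add(27, -432), Pow(-353, -1)) = Mul(-405, Rational(-1, 353)) = Rational(405, 353)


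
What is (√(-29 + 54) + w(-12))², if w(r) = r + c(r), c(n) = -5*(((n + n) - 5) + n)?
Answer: 39204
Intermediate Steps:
c(n) = 25 - 15*n (c(n) = -5*((2*n - 5) + n) = -5*((-5 + 2*n) + n) = -5*(-5 + 3*n) = 25 - 15*n)
w(r) = 25 - 14*r (w(r) = r + (25 - 15*r) = 25 - 14*r)
(√(-29 + 54) + w(-12))² = (√(-29 + 54) + (25 - 14*(-12)))² = (√25 + (25 + 168))² = (5 + 193)² = 198² = 39204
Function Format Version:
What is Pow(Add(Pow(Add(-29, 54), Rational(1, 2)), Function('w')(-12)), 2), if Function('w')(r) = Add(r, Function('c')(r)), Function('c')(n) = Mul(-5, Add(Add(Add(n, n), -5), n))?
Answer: 39204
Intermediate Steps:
Function('c')(n) = Add(25, Mul(-15, n)) (Function('c')(n) = Mul(-5, Add(Add(Mul(2, n), -5), n)) = Mul(-5, Add(Add(-5, Mul(2, n)), n)) = Mul(-5, Add(-5, Mul(3, n))) = Add(25, Mul(-15, n)))
Function('w')(r) = Add(25, Mul(-14, r)) (Function('w')(r) = Add(r, Add(25, Mul(-15, r))) = Add(25, Mul(-14, r)))
Pow(Add(Pow(Add(-29, 54), Rational(1, 2)), Function('w')(-12)), 2) = Pow(Add(Pow(Add(-29, 54), Rational(1, 2)), Add(25, Mul(-14, -12))), 2) = Pow(Add(Pow(25, Rational(1, 2)), Add(25, 168)), 2) = Pow(Add(5, 193), 2) = Pow(198, 2) = 39204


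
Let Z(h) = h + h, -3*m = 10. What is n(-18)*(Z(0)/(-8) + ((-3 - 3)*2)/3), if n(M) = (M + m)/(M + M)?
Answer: -64/27 ≈ -2.3704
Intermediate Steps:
m = -10/3 (m = -1/3*10 = -10/3 ≈ -3.3333)
Z(h) = 2*h
n(M) = (-10/3 + M)/(2*M) (n(M) = (M - 10/3)/(M + M) = (-10/3 + M)/((2*M)) = (-10/3 + M)*(1/(2*M)) = (-10/3 + M)/(2*M))
n(-18)*(Z(0)/(-8) + ((-3 - 3)*2)/3) = ((1/6)*(-10 + 3*(-18))/(-18))*((2*0)/(-8) + ((-3 - 3)*2)/3) = ((1/6)*(-1/18)*(-10 - 54))*(0*(-1/8) - 6*2*(1/3)) = ((1/6)*(-1/18)*(-64))*(0 - 12*1/3) = 16*(0 - 4)/27 = (16/27)*(-4) = -64/27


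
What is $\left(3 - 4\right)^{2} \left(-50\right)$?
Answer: $-50$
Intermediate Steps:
$\left(3 - 4\right)^{2} \left(-50\right) = \left(-1\right)^{2} \left(-50\right) = 1 \left(-50\right) = -50$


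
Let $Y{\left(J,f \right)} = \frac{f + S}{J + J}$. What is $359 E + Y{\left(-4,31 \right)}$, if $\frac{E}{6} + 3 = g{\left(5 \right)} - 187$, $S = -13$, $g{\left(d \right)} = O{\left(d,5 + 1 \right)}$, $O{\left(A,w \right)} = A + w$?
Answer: $- \frac{1542273}{4} \approx -3.8557 \cdot 10^{5}$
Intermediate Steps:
$g{\left(d \right)} = 6 + d$ ($g{\left(d \right)} = d + \left(5 + 1\right) = d + 6 = 6 + d$)
$E = -1074$ ($E = -18 + 6 \left(\left(6 + 5\right) - 187\right) = -18 + 6 \left(11 - 187\right) = -18 + 6 \left(-176\right) = -18 - 1056 = -1074$)
$Y{\left(J,f \right)} = \frac{-13 + f}{2 J}$ ($Y{\left(J,f \right)} = \frac{f - 13}{J + J} = \frac{-13 + f}{2 J}$)
$359 E + Y{\left(-4,31 \right)} = 359 \left(-1074\right) + \frac{-13 + 31}{2 \left(-4\right)} = -385566 + \frac{1}{2} \left(- \frac{1}{4}\right) 18 = -385566 - \frac{9}{4} = - \frac{1542273}{4}$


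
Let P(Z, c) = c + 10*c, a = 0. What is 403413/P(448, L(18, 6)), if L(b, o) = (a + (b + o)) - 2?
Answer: 403413/242 ≈ 1667.0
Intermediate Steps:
L(b, o) = -2 + b + o (L(b, o) = (0 + (b + o)) - 2 = (b + o) - 2 = -2 + b + o)
P(Z, c) = 11*c
403413/P(448, L(18, 6)) = 403413/((11*(-2 + 18 + 6))) = 403413/((11*22)) = 403413/242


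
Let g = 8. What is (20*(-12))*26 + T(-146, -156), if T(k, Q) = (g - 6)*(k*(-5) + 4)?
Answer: -4772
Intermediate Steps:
T(k, Q) = 8 - 10*k (T(k, Q) = (8 - 6)*(k*(-5) + 4) = 2*(-5*k + 4) = 2*(4 - 5*k) = 8 - 10*k)
(20*(-12))*26 + T(-146, -156) = (20*(-12))*26 + (8 - 10*(-146)) = -240*26 + (8 + 1460) = -6240 + 1468 = -4772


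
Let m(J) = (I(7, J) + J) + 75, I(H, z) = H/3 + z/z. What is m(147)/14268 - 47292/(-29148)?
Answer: 6083306/3713247 ≈ 1.6383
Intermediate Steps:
I(H, z) = 1 + H/3 (I(H, z) = H*(⅓) + 1 = H/3 + 1 = 1 + H/3)
m(J) = 235/3 + J (m(J) = ((1 + (⅓)*7) + J) + 75 = ((1 + 7/3) + J) + 75 = (10/3 + J) + 75 = 235/3 + J)
m(147)/14268 - 47292/(-29148) = (235/3 + 147)/14268 - 47292/(-29148) = (676/3)*(1/14268) - 47292*(-1/29148) = 169/10701 + 563/347 = 6083306/3713247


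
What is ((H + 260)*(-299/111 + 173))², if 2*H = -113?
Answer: 10810176784/9 ≈ 1.2011e+9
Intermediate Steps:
H = -113/2 (H = (½)*(-113) = -113/2 ≈ -56.500)
((H + 260)*(-299/111 + 173))² = ((-113/2 + 260)*(-299/111 + 173))² = (407*(-299*1/111 + 173)/2)² = (407*(-299/111 + 173)/2)² = ((407/2)*(18904/111))² = (103972/3)² = 10810176784/9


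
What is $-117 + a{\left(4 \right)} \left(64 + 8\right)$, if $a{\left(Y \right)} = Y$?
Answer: $171$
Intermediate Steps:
$-117 + a{\left(4 \right)} \left(64 + 8\right) = -117 + 4 \left(64 + 8\right) = -117 + 4 \cdot 72 = -117 + 288 = 171$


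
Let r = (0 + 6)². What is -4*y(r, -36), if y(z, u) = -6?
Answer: 24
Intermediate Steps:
r = 36 (r = 6² = 36)
-4*y(r, -36) = -4*(-6) = 24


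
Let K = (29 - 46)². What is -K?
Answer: -289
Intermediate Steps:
K = 289 (K = (-17)² = 289)
-K = -1*289 = -289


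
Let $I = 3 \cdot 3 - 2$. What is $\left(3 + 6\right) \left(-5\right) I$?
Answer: $-315$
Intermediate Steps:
$I = 7$ ($I = 9 - 2 = 7$)
$\left(3 + 6\right) \left(-5\right) I = \left(3 + 6\right) \left(-5\right) 7 = 9 \left(-5\right) 7 = \left(-45\right) 7 = -315$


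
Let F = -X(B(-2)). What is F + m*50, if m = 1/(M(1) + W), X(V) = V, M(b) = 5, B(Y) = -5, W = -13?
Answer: -5/4 ≈ -1.2500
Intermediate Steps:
F = 5 (F = -1*(-5) = 5)
m = -1/8 (m = 1/(5 - 13) = 1/(-8) = -1/8 ≈ -0.12500)
F + m*50 = 5 - 1/8*50 = 5 - 25/4 = -5/4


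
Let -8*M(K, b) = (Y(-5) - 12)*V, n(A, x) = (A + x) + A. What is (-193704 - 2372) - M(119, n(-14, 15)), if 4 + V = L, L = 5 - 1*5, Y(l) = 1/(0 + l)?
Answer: -1960699/10 ≈ -1.9607e+5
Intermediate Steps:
Y(l) = 1/l
n(A, x) = x + 2*A
L = 0 (L = 5 - 5 = 0)
V = -4 (V = -4 + 0 = -4)
M(K, b) = -61/10 (M(K, b) = -(1/(-5) - 12)*(-4)/8 = -(-⅕ - 12)*(-4)/8 = -(-61)*(-4)/40 = -⅛*244/5 = -61/10)
(-193704 - 2372) - M(119, n(-14, 15)) = (-193704 - 2372) - 1*(-61/10) = -196076 + 61/10 = -1960699/10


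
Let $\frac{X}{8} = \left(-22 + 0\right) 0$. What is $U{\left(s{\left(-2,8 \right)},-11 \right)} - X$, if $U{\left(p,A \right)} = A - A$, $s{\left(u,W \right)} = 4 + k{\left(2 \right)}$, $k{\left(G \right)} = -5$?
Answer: $0$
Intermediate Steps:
$s{\left(u,W \right)} = -1$ ($s{\left(u,W \right)} = 4 - 5 = -1$)
$U{\left(p,A \right)} = 0$
$X = 0$ ($X = 8 \left(-22 + 0\right) 0 = 8 \left(\left(-22\right) 0\right) = 8 \cdot 0 = 0$)
$U{\left(s{\left(-2,8 \right)},-11 \right)} - X = 0 - 0 = 0 + 0 = 0$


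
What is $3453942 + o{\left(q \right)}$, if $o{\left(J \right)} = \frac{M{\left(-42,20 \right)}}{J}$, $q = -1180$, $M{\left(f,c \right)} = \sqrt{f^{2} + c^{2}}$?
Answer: $3453942 - \frac{\sqrt{541}}{590} \approx 3.4539 \cdot 10^{6}$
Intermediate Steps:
$M{\left(f,c \right)} = \sqrt{c^{2} + f^{2}}$
$o{\left(J \right)} = \frac{2 \sqrt{541}}{J}$ ($o{\left(J \right)} = \frac{\sqrt{20^{2} + \left(-42\right)^{2}}}{J} = \frac{\sqrt{400 + 1764}}{J} = \frac{\sqrt{2164}}{J} = \frac{2 \sqrt{541}}{J}$)
$3453942 + o{\left(q \right)} = 3453942 + \frac{2 \sqrt{541}}{-1180} = 3453942 + 2 \sqrt{541} \left(- \frac{1}{1180}\right) = 3453942 - \frac{\sqrt{541}}{590}$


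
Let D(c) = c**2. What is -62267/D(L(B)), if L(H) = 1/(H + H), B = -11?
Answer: -30137228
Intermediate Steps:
L(H) = 1/(2*H)
-62267/D(L(B)) = -62267/(((1/2)/(-11))**2) = -62267/(((1/2)*(-1/11))**2) = -62267/((-1/22)**2) = -62267/1/484 = -62267*484 = -30137228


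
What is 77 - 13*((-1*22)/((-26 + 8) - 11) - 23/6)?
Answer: 20353/174 ≈ 116.97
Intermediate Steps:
77 - 13*((-1*22)/((-26 + 8) - 11) - 23/6) = 77 - 13*(-22/(-18 - 11) - 23*1/6) = 77 - 13*(-22/(-29) - 23/6) = 77 - 13*(-22*(-1/29) - 23/6) = 77 - 13*(22/29 - 23/6) = 77 - 13*(-535/174) = 77 + 6955/174 = 20353/174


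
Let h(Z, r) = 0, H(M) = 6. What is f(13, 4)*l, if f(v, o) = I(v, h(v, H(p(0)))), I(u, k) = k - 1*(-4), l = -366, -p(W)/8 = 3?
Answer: -1464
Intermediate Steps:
p(W) = -24 (p(W) = -8*3 = -24)
I(u, k) = 4 + k (I(u, k) = k + 4 = 4 + k)
f(v, o) = 4 (f(v, o) = 4 + 0 = 4)
f(13, 4)*l = 4*(-366) = -1464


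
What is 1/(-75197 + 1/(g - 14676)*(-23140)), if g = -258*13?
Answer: 1803/3137325622054 ≈ 5.7469e-10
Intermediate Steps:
g = -3354
1/(-75197 + 1/(g - 14676)*(-23140)) = 1/(-75197 + 1/(-3354 - 14676)*(-23140)) = -1/23140/(-75197 + 1/(-18030)) = -1/23140/(-75197 - 1/18030) = -1/23140/(-1355801911/18030) = -18030/1355801911*(-1/23140) = 1803/3137325622054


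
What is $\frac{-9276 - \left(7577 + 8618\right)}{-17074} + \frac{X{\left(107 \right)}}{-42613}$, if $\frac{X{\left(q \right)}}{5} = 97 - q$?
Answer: $\frac{1086249423}{727574362} \approx 1.493$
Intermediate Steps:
$X{\left(q \right)} = 485 - 5 q$ ($X{\left(q \right)} = 5 \left(97 - q\right) = 485 - 5 q$)
$\frac{-9276 - \left(7577 + 8618\right)}{-17074} + \frac{X{\left(107 \right)}}{-42613} = \frac{-9276 - \left(7577 + 8618\right)}{-17074} + \frac{485 - 535}{-42613} = \left(-9276 - 16195\right) \left(- \frac{1}{17074}\right) + \left(485 - 535\right) \left(- \frac{1}{42613}\right) = \left(-9276 - 16195\right) \left(- \frac{1}{17074}\right) - - \frac{50}{42613} = \left(-25471\right) \left(- \frac{1}{17074}\right) + \frac{50}{42613} = \frac{25471}{17074} + \frac{50}{42613} = \frac{1086249423}{727574362}$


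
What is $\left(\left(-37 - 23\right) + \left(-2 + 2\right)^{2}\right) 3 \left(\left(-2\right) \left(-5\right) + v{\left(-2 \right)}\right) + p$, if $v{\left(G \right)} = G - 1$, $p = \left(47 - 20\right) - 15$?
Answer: $-1248$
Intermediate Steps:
$p = 12$ ($p = 27 - 15 = 12$)
$v{\left(G \right)} = -1 + G$ ($v{\left(G \right)} = G - 1 = -1 + G$)
$\left(\left(-37 - 23\right) + \left(-2 + 2\right)^{2}\right) 3 \left(\left(-2\right) \left(-5\right) + v{\left(-2 \right)}\right) + p = \left(\left(-37 - 23\right) + \left(-2 + 2\right)^{2}\right) 3 \left(\left(-2\right) \left(-5\right) - 3\right) + 12 = \left(-60 + 0^{2}\right) 3 \left(10 - 3\right) + 12 = \left(-60 + 0\right) 3 \cdot 7 + 12 = \left(-60\right) 21 + 12 = -1260 + 12 = -1248$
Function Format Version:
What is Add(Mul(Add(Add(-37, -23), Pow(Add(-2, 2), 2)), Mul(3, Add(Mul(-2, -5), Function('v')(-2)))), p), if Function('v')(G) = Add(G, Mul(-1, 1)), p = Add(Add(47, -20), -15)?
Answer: -1248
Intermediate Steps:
p = 12 (p = Add(27, -15) = 12)
Function('v')(G) = Add(-1, G) (Function('v')(G) = Add(G, -1) = Add(-1, G))
Add(Mul(Add(Add(-37, -23), Pow(Add(-2, 2), 2)), Mul(3, Add(Mul(-2, -5), Function('v')(-2)))), p) = Add(Mul(Add(Add(-37, -23), Pow(Add(-2, 2), 2)), Mul(3, Add(Mul(-2, -5), Add(-1, -2)))), 12) = Add(Mul(Add(-60, Pow(0, 2)), Mul(3, Add(10, -3))), 12) = Add(Mul(Add(-60, 0), Mul(3, 7)), 12) = Add(Mul(-60, 21), 12) = Add(-1260, 12) = -1248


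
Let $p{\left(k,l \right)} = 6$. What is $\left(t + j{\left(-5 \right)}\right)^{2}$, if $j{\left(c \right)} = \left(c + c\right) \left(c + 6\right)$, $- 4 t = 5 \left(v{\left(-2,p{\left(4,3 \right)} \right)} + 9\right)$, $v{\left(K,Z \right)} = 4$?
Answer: $\frac{11025}{16} \approx 689.06$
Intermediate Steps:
$t = - \frac{65}{4}$ ($t = - \frac{5 \left(4 + 9\right)}{4} = - \frac{5 \cdot 13}{4} = \left(- \frac{1}{4}\right) 65 = - \frac{65}{4} \approx -16.25$)
$j{\left(c \right)} = 2 c \left(6 + c\right)$
$\left(t + j{\left(-5 \right)}\right)^{2} = \left(- \frac{65}{4} + 2 \left(-5\right) \left(6 - 5\right)\right)^{2} = \left(- \frac{65}{4} + 2 \left(-5\right) 1\right)^{2} = \left(- \frac{65}{4} - 10\right)^{2} = \left(- \frac{105}{4}\right)^{2} = \frac{11025}{16}$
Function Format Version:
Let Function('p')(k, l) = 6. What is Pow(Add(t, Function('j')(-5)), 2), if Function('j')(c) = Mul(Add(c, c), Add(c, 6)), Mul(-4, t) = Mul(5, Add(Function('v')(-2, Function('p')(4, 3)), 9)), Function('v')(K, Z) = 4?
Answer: Rational(11025, 16) ≈ 689.06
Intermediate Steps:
t = Rational(-65, 4) (t = Mul(Rational(-1, 4), Mul(5, Add(4, 9))) = Mul(Rational(-1, 4), Mul(5, 13)) = Mul(Rational(-1, 4), 65) = Rational(-65, 4) ≈ -16.250)
Function('j')(c) = Mul(2, c, Add(6, c)) (Function('j')(c) = Mul(Mul(2, c), Add(6, c)) = Mul(2, c, Add(6, c)))
Pow(Add(t, Function('j')(-5)), 2) = Pow(Add(Rational(-65, 4), Mul(2, -5, Add(6, -5))), 2) = Pow(Add(Rational(-65, 4), Mul(2, -5, 1)), 2) = Pow(Add(Rational(-65, 4), -10), 2) = Pow(Rational(-105, 4), 2) = Rational(11025, 16)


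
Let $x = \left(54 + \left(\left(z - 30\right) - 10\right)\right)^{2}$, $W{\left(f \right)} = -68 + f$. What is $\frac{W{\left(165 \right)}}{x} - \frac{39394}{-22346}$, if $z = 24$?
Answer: $\frac{29526249}{16133812} \approx 1.8301$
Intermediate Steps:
$x = 1444$ ($x = \left(54 + \left(\left(24 - 30\right) - 10\right)\right)^{2} = \left(54 - 16\right)^{2} = 38^{2} = 1444$)
$\frac{W{\left(165 \right)}}{x} - \frac{39394}{-22346} = \frac{-68 + 165}{1444} - \frac{39394}{-22346} = 97 \cdot \frac{1}{1444} - - \frac{19697}{11173} = \frac{97}{1444} + \frac{19697}{11173} = \frac{29526249}{16133812}$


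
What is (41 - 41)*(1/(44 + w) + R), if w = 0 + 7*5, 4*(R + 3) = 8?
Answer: 0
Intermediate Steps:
R = -1 (R = -3 + (1/4)*8 = -3 + 2 = -1)
w = 35 (w = 0 + 35 = 35)
(41 - 41)*(1/(44 + w) + R) = (41 - 41)*(1/(44 + 35) - 1) = 0*(1/79 - 1) = 0*(-78/79) = 0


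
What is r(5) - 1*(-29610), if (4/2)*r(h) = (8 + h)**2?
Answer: 59389/2 ≈ 29695.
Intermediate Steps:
r(h) = (8 + h)**2/2
r(5) - 1*(-29610) = (8 + 5)**2/2 - 1*(-29610) = (1/2)*13**2 + 29610 = (1/2)*169 + 29610 = 169/2 + 29610 = 59389/2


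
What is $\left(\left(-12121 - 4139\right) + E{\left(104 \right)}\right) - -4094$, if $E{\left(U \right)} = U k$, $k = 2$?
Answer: $-11958$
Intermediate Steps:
$E{\left(U \right)} = 2 U$ ($E{\left(U \right)} = U 2 = 2 U$)
$\left(\left(-12121 - 4139\right) + E{\left(104 \right)}\right) - -4094 = \left(\left(-12121 - 4139\right) + 2 \cdot 104\right) - -4094 = \left(-16260 + 208\right) + 4094 = -16052 + 4094 = -11958$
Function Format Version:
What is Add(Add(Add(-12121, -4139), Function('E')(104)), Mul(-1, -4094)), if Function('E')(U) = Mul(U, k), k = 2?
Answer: -11958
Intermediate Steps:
Function('E')(U) = Mul(2, U) (Function('E')(U) = Mul(U, 2) = Mul(2, U))
Add(Add(Add(-12121, -4139), Function('E')(104)), Mul(-1, -4094)) = Add(Add(Add(-12121, -4139), Mul(2, 104)), Mul(-1, -4094)) = Add(Add(-16260, 208), 4094) = Add(-16052, 4094) = -11958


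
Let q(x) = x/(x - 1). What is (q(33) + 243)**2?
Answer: 60980481/1024 ≈ 59551.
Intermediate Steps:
q(x) = x/(-1 + x)
(q(33) + 243)**2 = (33/(-1 + 33) + 243)**2 = (33/32 + 243)**2 = (7809/32)**2 = 60980481/1024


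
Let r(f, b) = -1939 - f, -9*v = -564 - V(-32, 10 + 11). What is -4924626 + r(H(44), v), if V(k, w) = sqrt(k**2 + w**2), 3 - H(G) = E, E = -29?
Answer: -4926597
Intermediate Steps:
H(G) = 32 (H(G) = 3 - 1*(-29) = 3 + 29 = 32)
v = 188/3 + sqrt(1465)/9 (v = -(-564 - sqrt((-32)**2 + (10 + 11)**2))/9 = -(-564 - sqrt(1024 + 21**2))/9 = -(-564 - sqrt(1024 + 441))/9 = -(-564 - sqrt(1465))/9 = 188/3 + sqrt(1465)/9 ≈ 66.919)
-4924626 + r(H(44), v) = -4924626 + (-1939 - 1*32) = -4924626 + (-1939 - 32) = -4924626 - 1971 = -4926597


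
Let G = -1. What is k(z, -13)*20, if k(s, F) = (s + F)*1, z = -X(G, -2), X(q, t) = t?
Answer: -220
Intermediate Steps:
z = 2 (z = -1*(-2) = 2)
k(s, F) = F + s (k(s, F) = (F + s)*1 = F + s)
k(z, -13)*20 = (-13 + 2)*20 = -11*20 = -220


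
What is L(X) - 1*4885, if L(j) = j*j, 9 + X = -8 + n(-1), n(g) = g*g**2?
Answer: -4561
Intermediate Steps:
n(g) = g**3
X = -18 (X = -9 + (-8 + (-1)**3) = -9 + (-8 - 1) = -9 - 9 = -18)
L(j) = j**2
L(X) - 1*4885 = (-18)**2 - 1*4885 = 324 - 4885 = -4561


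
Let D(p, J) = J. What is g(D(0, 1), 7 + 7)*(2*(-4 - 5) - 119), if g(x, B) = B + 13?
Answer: -3699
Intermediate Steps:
g(x, B) = 13 + B
g(D(0, 1), 7 + 7)*(2*(-4 - 5) - 119) = (13 + (7 + 7))*(2*(-4 - 5) - 119) = (13 + 14)*(2*(-9) - 119) = 27*(-18 - 119) = 27*(-137) = -3699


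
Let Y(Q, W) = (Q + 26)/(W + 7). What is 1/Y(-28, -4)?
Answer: -3/2 ≈ -1.5000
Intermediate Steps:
Y(Q, W) = (26 + Q)/(7 + W)
1/Y(-28, -4) = 1/((26 - 28)/(7 - 4)) = 1/(-2/3) = 1/((⅓)*(-2)) = 1/(-⅔) = -3/2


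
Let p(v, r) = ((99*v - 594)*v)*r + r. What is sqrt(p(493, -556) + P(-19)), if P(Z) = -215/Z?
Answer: 5*I*sqrt(190832824283)/19 ≈ 1.1496e+5*I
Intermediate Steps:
p(v, r) = r + r*v*(-594 + 99*v) (p(v, r) = ((-594 + 99*v)*v)*r + r = (v*(-594 + 99*v))*r + r = r*v*(-594 + 99*v) + r = r + r*v*(-594 + 99*v))
sqrt(p(493, -556) + P(-19)) = sqrt(-556*(1 - 594*493 + 99*493**2) - 215/(-19)) = sqrt(-556*(1 - 292842 + 99*243049) - 215*(-1/19)) = sqrt(-556*(1 - 292842 + 24061851) + 215/19) = sqrt(-556*23769010 + 215/19) = sqrt(-13215569560 + 215/19) = sqrt(-251095821425/19) = 5*I*sqrt(190832824283)/19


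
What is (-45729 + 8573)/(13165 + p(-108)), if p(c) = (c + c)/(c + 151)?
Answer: -1597708/565879 ≈ -2.8234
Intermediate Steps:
p(c) = 2*c/(151 + c) (p(c) = (2*c)/(151 + c) = 2*c/(151 + c))
(-45729 + 8573)/(13165 + p(-108)) = (-45729 + 8573)/(13165 + 2*(-108)/(151 - 108)) = -37156/(13165 + 2*(-108)/43) = -37156/(13165 + 2*(-108)*(1/43)) = -37156/(13165 - 216/43) = -37156/565879/43 = -37156*43/565879 = -1597708/565879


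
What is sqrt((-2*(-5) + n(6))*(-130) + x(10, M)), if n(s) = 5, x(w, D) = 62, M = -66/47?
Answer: 4*I*sqrt(118) ≈ 43.451*I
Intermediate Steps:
M = -66/47 (M = -66*1/47 = -66/47 ≈ -1.4043)
sqrt((-2*(-5) + n(6))*(-130) + x(10, M)) = sqrt((-2*(-5) + 5)*(-130) + 62) = sqrt((10 + 5)*(-130) + 62) = sqrt(15*(-130) + 62) = sqrt(-1950 + 62) = sqrt(-1888) = 4*I*sqrt(118)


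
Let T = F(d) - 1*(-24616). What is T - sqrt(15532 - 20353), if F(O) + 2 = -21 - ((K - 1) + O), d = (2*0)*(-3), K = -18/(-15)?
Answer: 122964/5 - I*sqrt(4821) ≈ 24593.0 - 69.433*I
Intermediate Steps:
K = 6/5 (K = -18*(-1/15) = 6/5 ≈ 1.2000)
d = 0 (d = 0*(-3) = 0)
F(O) = -116/5 - O (F(O) = -2 + (-21 - ((6/5 - 1) + O)) = -2 + (-21 - (1/5 + O)) = -2 + (-21 + (-1/5 - O)) = -2 + (-106/5 - O) = -116/5 - O)
T = 122964/5 (T = (-116/5 - 1*0) - 1*(-24616) = (-116/5 + 0) + 24616 = -116/5 + 24616 = 122964/5 ≈ 24593.)
T - sqrt(15532 - 20353) = 122964/5 - sqrt(15532 - 20353) = 122964/5 - sqrt(-4821) = 122964/5 - I*sqrt(4821)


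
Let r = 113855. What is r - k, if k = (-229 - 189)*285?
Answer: 232985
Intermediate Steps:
k = -119130 (k = -418*285 = -119130)
r - k = 113855 - 1*(-119130) = 113855 + 119130 = 232985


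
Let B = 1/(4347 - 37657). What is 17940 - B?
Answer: 597581401/33310 ≈ 17940.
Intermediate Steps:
B = -1/33310 (B = 1/(-33310) = -1/33310 ≈ -3.0021e-5)
17940 - B = 17940 - 1*(-1/33310) = 17940 + 1/33310 = 597581401/33310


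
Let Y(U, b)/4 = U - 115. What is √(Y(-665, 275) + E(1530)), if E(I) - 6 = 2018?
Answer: 2*I*√274 ≈ 33.106*I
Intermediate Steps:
E(I) = 2024 (E(I) = 6 + 2018 = 2024)
Y(U, b) = -460 + 4*U (Y(U, b) = 4*(U - 115) = 4*(-115 + U) = -460 + 4*U)
√(Y(-665, 275) + E(1530)) = √((-460 + 4*(-665)) + 2024) = √((-460 - 2660) + 2024) = √(-3120 + 2024) = √(-1096) = 2*I*√274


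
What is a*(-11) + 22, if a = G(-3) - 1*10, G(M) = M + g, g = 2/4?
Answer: 319/2 ≈ 159.50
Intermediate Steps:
g = ½ (g = 2*(¼) = ½ ≈ 0.50000)
G(M) = ½ + M (G(M) = M + ½ = ½ + M)
a = -25/2 (a = (½ - 3) - 1*10 = -5/2 - 10 = -25/2 ≈ -12.500)
a*(-11) + 22 = -25/2*(-11) + 22 = 275/2 + 22 = 319/2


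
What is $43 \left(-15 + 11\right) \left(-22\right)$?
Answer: $3784$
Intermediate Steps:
$43 \left(-15 + 11\right) \left(-22\right) = 43 \left(-4\right) \left(-22\right) = \left(-172\right) \left(-22\right) = 3784$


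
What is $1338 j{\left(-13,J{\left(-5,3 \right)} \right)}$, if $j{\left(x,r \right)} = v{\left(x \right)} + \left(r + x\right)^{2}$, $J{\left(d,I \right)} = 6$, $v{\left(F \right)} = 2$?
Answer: $68238$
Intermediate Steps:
$j{\left(x,r \right)} = 2 + \left(r + x\right)^{2}$
$1338 j{\left(-13,J{\left(-5,3 \right)} \right)} = 1338 \left(2 + \left(6 - 13\right)^{2}\right) = 1338 \left(2 + \left(-7\right)^{2}\right) = 1338 \left(2 + 49\right) = 1338 \cdot 51 = 68238$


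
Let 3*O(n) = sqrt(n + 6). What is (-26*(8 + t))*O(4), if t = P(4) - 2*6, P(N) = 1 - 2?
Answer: 130*sqrt(10)/3 ≈ 137.03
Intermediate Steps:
P(N) = -1
O(n) = sqrt(6 + n)/3 (O(n) = sqrt(n + 6)/3 = sqrt(6 + n)/3)
t = -13 (t = -1 - 2*6 = -1 - 12 = -13)
(-26*(8 + t))*O(4) = (-26*(8 - 13))*(sqrt(6 + 4)/3) = (-26*(-5))*(sqrt(10)/3) = 130*(sqrt(10)/3) = 130*sqrt(10)/3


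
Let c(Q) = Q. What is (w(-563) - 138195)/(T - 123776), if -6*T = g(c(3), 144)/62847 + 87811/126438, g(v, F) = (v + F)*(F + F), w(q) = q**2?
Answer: -947055144148776/655704484275989 ≈ -1.4443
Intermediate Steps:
g(v, F) = 2*F*(F + v) (g(v, F) = (F + v)*(2*F) = 2*F*(F + v))
T = -1207948565/5297499324 (T = -((2*144*(144 + 3))/62847 + 87811/126438)/6 = -((2*144*147)*(1/62847) + 87811*(1/126438))/6 = -(42336*(1/62847) + 87811/126438)/6 = -(4704/6983 + 87811/126438)/6 = -1/6*1207948565/882916554 = -1207948565/5297499324 ≈ -0.22802)
(w(-563) - 138195)/(T - 123776) = ((-563)**2 - 138195)/(-1207948565/5297499324 - 123776) = (316969 - 138195)/(-655704484275989/5297499324) = 178774*(-5297499324/655704484275989) = -947055144148776/655704484275989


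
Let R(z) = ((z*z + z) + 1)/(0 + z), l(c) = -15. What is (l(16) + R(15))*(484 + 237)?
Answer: 11536/15 ≈ 769.07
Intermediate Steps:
R(z) = (1 + z + z²)/z (R(z) = ((z² + z) + 1)/z = ((z + z²) + 1)/z = (1 + z + z²)/z)
(l(16) + R(15))*(484 + 237) = (-15 + (1 + 15 + 1/15))*(484 + 237) = (-15 + (1 + 15 + 1/15))*721 = (-15 + 241/15)*721 = (16/15)*721 = 11536/15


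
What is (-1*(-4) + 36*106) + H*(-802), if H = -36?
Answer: 32692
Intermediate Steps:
(-1*(-4) + 36*106) + H*(-802) = (-1*(-4) + 36*106) - 36*(-802) = (4 + 3816) + 28872 = 3820 + 28872 = 32692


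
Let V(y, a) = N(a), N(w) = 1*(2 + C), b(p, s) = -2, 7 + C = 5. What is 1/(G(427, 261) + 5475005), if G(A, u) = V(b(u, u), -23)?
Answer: 1/5475005 ≈ 1.8265e-7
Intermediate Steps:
C = -2 (C = -7 + 5 = -2)
N(w) = 0 (N(w) = 1*(2 - 2) = 1*0 = 0)
V(y, a) = 0
G(A, u) = 0
1/(G(427, 261) + 5475005) = 1/(0 + 5475005) = 1/5475005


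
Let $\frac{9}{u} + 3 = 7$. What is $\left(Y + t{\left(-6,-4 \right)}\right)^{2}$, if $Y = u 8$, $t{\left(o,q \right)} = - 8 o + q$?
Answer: $3844$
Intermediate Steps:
$u = \frac{9}{4}$ ($u = \frac{9}{-3 + 7} = \frac{9}{4} \approx 2.25$)
$t{\left(o,q \right)} = q - 8 o$
$Y = 18$ ($Y = \frac{9}{4} \cdot 8 = 18$)
$\left(Y + t{\left(-6,-4 \right)}\right)^{2} = \left(18 - -44\right)^{2} = \left(18 + \left(-4 + 48\right)\right)^{2} = \left(18 + 44\right)^{2} = 62^{2} = 3844$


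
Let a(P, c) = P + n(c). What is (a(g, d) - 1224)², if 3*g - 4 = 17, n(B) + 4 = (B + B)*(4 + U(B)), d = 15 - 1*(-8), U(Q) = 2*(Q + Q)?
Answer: 10208025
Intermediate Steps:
U(Q) = 4*Q (U(Q) = 2*(2*Q) = 4*Q)
d = 23 (d = 15 + 8 = 23)
n(B) = -4 + 2*B*(4 + 4*B) (n(B) = -4 + (B + B)*(4 + 4*B) = -4 + (2*B)*(4 + 4*B) = -4 + 2*B*(4 + 4*B))
g = 7 (g = 4/3 + (⅓)*17 = 4/3 + 17/3 = 7)
a(P, c) = -4 + P + 8*c + 8*c² (a(P, c) = P + (-4 + 8*c + 8*c²) = -4 + P + 8*c + 8*c²)
(a(g, d) - 1224)² = ((-4 + 7 + 8*23 + 8*23²) - 1224)² = ((-4 + 7 + 184 + 8*529) - 1224)² = ((-4 + 7 + 184 + 4232) - 1224)² = (4419 - 1224)² = 3195² = 10208025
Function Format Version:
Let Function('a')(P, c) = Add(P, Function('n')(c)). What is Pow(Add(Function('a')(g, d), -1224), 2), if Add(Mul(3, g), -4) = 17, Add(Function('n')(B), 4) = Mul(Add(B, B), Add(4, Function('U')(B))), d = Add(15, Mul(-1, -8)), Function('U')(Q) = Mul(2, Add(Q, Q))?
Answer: 10208025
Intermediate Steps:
Function('U')(Q) = Mul(4, Q) (Function('U')(Q) = Mul(2, Mul(2, Q)) = Mul(4, Q))
d = 23 (d = Add(15, 8) = 23)
Function('n')(B) = Add(-4, Mul(2, B, Add(4, Mul(4, B)))) (Function('n')(B) = Add(-4, Mul(Add(B, B), Add(4, Mul(4, B)))) = Add(-4, Mul(Mul(2, B), Add(4, Mul(4, B)))) = Add(-4, Mul(2, B, Add(4, Mul(4, B)))))
g = 7 (g = Add(Rational(4, 3), Mul(Rational(1, 3), 17)) = Add(Rational(4, 3), Rational(17, 3)) = 7)
Function('a')(P, c) = Add(-4, P, Mul(8, c), Mul(8, Pow(c, 2))) (Function('a')(P, c) = Add(P, Add(-4, Mul(8, c), Mul(8, Pow(c, 2)))) = Add(-4, P, Mul(8, c), Mul(8, Pow(c, 2))))
Pow(Add(Function('a')(g, d), -1224), 2) = Pow(Add(Add(-4, 7, Mul(8, 23), Mul(8, Pow(23, 2))), -1224), 2) = Pow(Add(Add(-4, 7, 184, Mul(8, 529)), -1224), 2) = Pow(Add(Add(-4, 7, 184, 4232), -1224), 2) = Pow(Add(4419, -1224), 2) = Pow(3195, 2) = 10208025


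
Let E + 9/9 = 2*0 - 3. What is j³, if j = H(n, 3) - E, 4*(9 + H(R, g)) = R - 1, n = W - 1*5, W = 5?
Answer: -9261/64 ≈ -144.70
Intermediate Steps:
n = 0 (n = 5 - 1*5 = 5 - 5 = 0)
E = -4 (E = -1 + (2*0 - 3) = -1 + (0 - 3) = -1 - 3 = -4)
H(R, g) = -37/4 + R/4 (H(R, g) = -9 + (R - 1)/4 = -9 + (-1 + R)/4 = -9 + (-¼ + R/4) = -37/4 + R/4)
j = -21/4 (j = (-37/4 + (¼)*0) - 1*(-4) = (-37/4 + 0) + 4 = -37/4 + 4 = -21/4 ≈ -5.2500)
j³ = (-21/4)³ = -9261/64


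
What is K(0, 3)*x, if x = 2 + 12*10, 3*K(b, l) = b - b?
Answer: 0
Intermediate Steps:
K(b, l) = 0 (K(b, l) = (b - b)/3 = (1/3)*0 = 0)
x = 122 (x = 2 + 120 = 122)
K(0, 3)*x = 0*122 = 0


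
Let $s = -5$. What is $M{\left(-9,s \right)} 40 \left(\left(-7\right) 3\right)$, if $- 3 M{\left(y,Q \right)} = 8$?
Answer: $2240$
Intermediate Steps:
$M{\left(y,Q \right)} = - \frac{8}{3}$ ($M{\left(y,Q \right)} = \left(- \frac{1}{3}\right) 8 = - \frac{8}{3}$)
$M{\left(-9,s \right)} 40 \left(\left(-7\right) 3\right) = \left(- \frac{8}{3}\right) 40 \left(\left(-7\right) 3\right) = \left(- \frac{320}{3}\right) \left(-21\right) = 2240$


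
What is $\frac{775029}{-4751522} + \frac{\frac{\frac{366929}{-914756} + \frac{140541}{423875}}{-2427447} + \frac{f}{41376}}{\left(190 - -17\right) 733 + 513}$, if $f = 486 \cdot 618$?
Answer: $- \frac{4350193557317395567545136264927}{26677820207905899106452173892000} \approx -0.16306$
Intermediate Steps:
$f = 300348$
$\frac{775029}{-4751522} + \frac{\frac{\frac{366929}{-914756} + \frac{140541}{423875}}{-2427447} + \frac{f}{41376}}{\left(190 - -17\right) 733 + 513} = \frac{775029}{-4751522} + \frac{\frac{\frac{366929}{-914756} + \frac{140541}{423875}}{-2427447} + \frac{300348}{41376}}{\left(190 - -17\right) 733 + 513} = 775029 \left(- \frac{1}{4751522}\right) + \frac{\left(366929 \left(- \frac{1}{914756}\right) + 140541 \cdot \frac{1}{423875}\right) \left(- \frac{1}{2427447}\right) + 300348 \cdot \frac{1}{41376}}{\left(190 + 17\right) 733 + 513} = - \frac{775029}{4751522} + \frac{\left(- \frac{366929}{914756} + \frac{140541}{423875}\right) \left(- \frac{1}{2427447}\right) + \frac{25029}{3448}}{207 \cdot 733 + 513} = - \frac{775029}{4751522} + \frac{\left(- \frac{26971306879}{387742199500}\right) \left(- \frac{1}{2427447}\right) + \frac{25029}{3448}}{151731 + 513} = - \frac{775029}{4751522} + \frac{\frac{2451936989}{85565785359061500} + \frac{25029}{3448}}{152244} = - \frac{775029}{4751522} + \frac{535406512551557255393}{73757706979511013000} \cdot \frac{1}{152244} = - \frac{775029}{4751522} + \frac{535406512551557255393}{11229168341388674663172000} = - \frac{4350193557317395567545136264927}{26677820207905899106452173892000}$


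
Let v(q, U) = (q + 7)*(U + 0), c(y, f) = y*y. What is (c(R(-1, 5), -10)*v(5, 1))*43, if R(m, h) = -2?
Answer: 2064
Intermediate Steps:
c(y, f) = y²
v(q, U) = U*(7 + q) (v(q, U) = (7 + q)*U = U*(7 + q))
(c(R(-1, 5), -10)*v(5, 1))*43 = ((-2)²*(1*(7 + 5)))*43 = (4*(1*12))*43 = (4*12)*43 = 48*43 = 2064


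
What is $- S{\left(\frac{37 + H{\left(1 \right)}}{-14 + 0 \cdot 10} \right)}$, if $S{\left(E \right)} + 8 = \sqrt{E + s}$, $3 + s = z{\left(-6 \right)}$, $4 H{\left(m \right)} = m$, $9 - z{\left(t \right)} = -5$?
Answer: $8 - \frac{\sqrt{6538}}{28} \approx 5.1122$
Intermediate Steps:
$z{\left(t \right)} = 14$ ($z{\left(t \right)} = 9 - -5 = 9 + 5 = 14$)
$H{\left(m \right)} = \frac{m}{4}$
$s = 11$ ($s = -3 + 14 = 11$)
$S{\left(E \right)} = -8 + \sqrt{11 + E}$ ($S{\left(E \right)} = -8 + \sqrt{E + 11} = -8 + \sqrt{11 + E}$)
$- S{\left(\frac{37 + H{\left(1 \right)}}{-14 + 0 \cdot 10} \right)} = - (-8 + \sqrt{11 + \frac{37 + \frac{1}{4} \cdot 1}{-14 + 0 \cdot 10}}) = - (-8 + \sqrt{11 + \frac{37 + \frac{1}{4}}{-14 + 0}}) = - (-8 + \sqrt{11 + \frac{149}{4 \left(-14\right)}}) = - (-8 + \sqrt{11 + \frac{149}{4} \left(- \frac{1}{14}\right)}) = - (-8 + \sqrt{11 - \frac{149}{56}}) = - (-8 + \sqrt{\frac{467}{56}}) = - (-8 + \frac{\sqrt{6538}}{28}) = 8 - \frac{\sqrt{6538}}{28}$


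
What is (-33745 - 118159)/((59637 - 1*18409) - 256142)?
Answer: 75952/107457 ≈ 0.70681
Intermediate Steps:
(-33745 - 118159)/((59637 - 1*18409) - 256142) = -151904/((59637 - 18409) - 256142) = -151904/(41228 - 256142) = -151904/(-214914) = -151904*(-1/214914) = 75952/107457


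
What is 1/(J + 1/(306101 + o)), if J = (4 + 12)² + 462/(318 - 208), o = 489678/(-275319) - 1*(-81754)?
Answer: 177972268445/46308384708254 ≈ 0.0038432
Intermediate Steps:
o = 7502646616/91773 (o = 489678*(-1/275319) + 81754 = -163226/91773 + 81754 = 7502646616/91773 ≈ 81752.)
J = 1301/5 (J = 16² + 462/110 = 256 + (1/110)*462 = 256 + 21/5 = 1301/5 ≈ 260.20)
1/(J + 1/(306101 + o)) = 1/(1301/5 + 1/(306101 + 7502646616/91773)) = 1/(1301/5 + 1/(35594453689/91773)) = 1/(1301/5 + 91773/35594453689) = 1/(46308384708254/177972268445) = 177972268445/46308384708254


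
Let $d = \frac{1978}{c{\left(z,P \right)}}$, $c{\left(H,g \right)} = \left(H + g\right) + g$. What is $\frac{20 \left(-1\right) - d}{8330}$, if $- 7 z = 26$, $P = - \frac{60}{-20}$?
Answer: $- \frac{7083}{66640} \approx -0.10629$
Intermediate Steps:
$P = 3$ ($P = \left(-60\right) \left(- \frac{1}{20}\right) = 3$)
$z = - \frac{26}{7}$ ($z = \left(- \frac{1}{7}\right) 26 = - \frac{26}{7} \approx -3.7143$)
$c{\left(H,g \right)} = H + 2 g$
$d = \frac{6923}{8}$ ($d = \frac{1978}{- \frac{26}{7} + 2 \cdot 3} = \frac{1978}{- \frac{26}{7} + 6} = \frac{1978}{\frac{16}{7}} = 1978 \cdot \frac{7}{16} = \frac{6923}{8} \approx 865.38$)
$\frac{20 \left(-1\right) - d}{8330} = \frac{20 \left(-1\right) - \frac{6923}{8}}{8330} = \left(-20 - \frac{6923}{8}\right) \frac{1}{8330} = \left(- \frac{7083}{8}\right) \frac{1}{8330} = - \frac{7083}{66640}$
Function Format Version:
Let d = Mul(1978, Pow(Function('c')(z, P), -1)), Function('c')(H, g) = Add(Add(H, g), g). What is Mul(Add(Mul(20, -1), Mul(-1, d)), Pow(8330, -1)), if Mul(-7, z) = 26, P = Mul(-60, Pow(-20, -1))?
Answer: Rational(-7083, 66640) ≈ -0.10629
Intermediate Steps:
P = 3 (P = Mul(-60, Rational(-1, 20)) = 3)
z = Rational(-26, 7) (z = Mul(Rational(-1, 7), 26) = Rational(-26, 7) ≈ -3.7143)
Function('c')(H, g) = Add(H, Mul(2, g))
d = Rational(6923, 8) (d = Mul(1978, Pow(Add(Rational(-26, 7), Mul(2, 3)), -1)) = Mul(1978, Pow(Add(Rational(-26, 7), 6), -1)) = Mul(1978, Pow(Rational(16, 7), -1)) = Mul(1978, Rational(7, 16)) = Rational(6923, 8) ≈ 865.38)
Mul(Add(Mul(20, -1), Mul(-1, d)), Pow(8330, -1)) = Mul(Add(Mul(20, -1), Mul(-1, Rational(6923, 8))), Pow(8330, -1)) = Mul(Add(-20, Rational(-6923, 8)), Rational(1, 8330)) = Mul(Rational(-7083, 8), Rational(1, 8330)) = Rational(-7083, 66640)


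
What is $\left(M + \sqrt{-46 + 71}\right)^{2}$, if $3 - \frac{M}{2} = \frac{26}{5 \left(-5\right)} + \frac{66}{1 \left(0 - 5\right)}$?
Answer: $\frac{974169}{625} \approx 1558.7$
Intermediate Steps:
$M = \frac{862}{25}$ ($M = 6 - 2 \left(\frac{26}{5 \left(-5\right)} + \frac{66}{1 \left(0 - 5\right)}\right) = 6 - 2 \left(\frac{26}{-25} + \frac{66}{1 \left(-5\right)}\right) = 6 - 2 \left(26 \left(- \frac{1}{25}\right) + \frac{66}{-5}\right) = 6 - 2 \left(- \frac{26}{25} + 66 \left(- \frac{1}{5}\right)\right) = 6 - 2 \left(- \frac{26}{25} - \frac{66}{5}\right) = 6 - - \frac{712}{25} = 6 + \frac{712}{25} = \frac{862}{25} \approx 34.48$)
$\left(M + \sqrt{-46 + 71}\right)^{2} = \left(\frac{862}{25} + \sqrt{-46 + 71}\right)^{2} = \left(\frac{862}{25} + \sqrt{25}\right)^{2} = \left(\frac{862}{25} + 5\right)^{2} = \left(\frac{987}{25}\right)^{2} = \frac{974169}{625}$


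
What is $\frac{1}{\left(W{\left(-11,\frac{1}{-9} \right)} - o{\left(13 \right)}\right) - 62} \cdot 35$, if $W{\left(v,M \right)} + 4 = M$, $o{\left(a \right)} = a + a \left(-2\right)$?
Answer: $- \frac{315}{478} \approx -0.659$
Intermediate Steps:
$o{\left(a \right)} = - a$ ($o{\left(a \right)} = a - 2 a = - a$)
$W{\left(v,M \right)} = -4 + M$
$\frac{1}{\left(W{\left(-11,\frac{1}{-9} \right)} - o{\left(13 \right)}\right) - 62} \cdot 35 = \frac{1}{\left(\left(-4 + \frac{1}{-9}\right) - \left(-1\right) 13\right) - 62} \cdot 35 = \frac{1}{\left(\left(-4 - \frac{1}{9}\right) - -13\right) - 62} \cdot 35 = \frac{1}{\left(- \frac{37}{9} + 13\right) - 62} \cdot 35 = \frac{1}{\frac{80}{9} - 62} \cdot 35 = \frac{1}{- \frac{478}{9}} \cdot 35 = \left(- \frac{9}{478}\right) 35 = - \frac{315}{478}$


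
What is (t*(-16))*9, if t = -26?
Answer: 3744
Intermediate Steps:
(t*(-16))*9 = -26*(-16)*9 = 416*9 = 3744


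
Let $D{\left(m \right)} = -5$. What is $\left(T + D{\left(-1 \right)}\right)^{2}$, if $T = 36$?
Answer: $961$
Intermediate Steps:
$\left(T + D{\left(-1 \right)}\right)^{2} = \left(36 - 5\right)^{2} = 31^{2} = 961$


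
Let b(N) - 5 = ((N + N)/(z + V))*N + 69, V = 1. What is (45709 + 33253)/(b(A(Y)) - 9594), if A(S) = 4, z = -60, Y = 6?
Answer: -2329379/280856 ≈ -8.2939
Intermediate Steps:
b(N) = 74 - 2*N**2/59 (b(N) = 5 + (((N + N)/(-60 + 1))*N + 69) = 5 + (((2*N)/(-59))*N + 69) = 5 + (((2*N)*(-1/59))*N + 69) = 5 + ((-2*N/59)*N + 69) = 5 + (-2*N**2/59 + 69) = 5 + (69 - 2*N**2/59) = 74 - 2*N**2/59)
(45709 + 33253)/(b(A(Y)) - 9594) = (45709 + 33253)/((74 - 2/59*4**2) - 9594) = 78962/((74 - 2/59*16) - 9594) = 78962/((74 - 32/59) - 9594) = 78962/(4334/59 - 9594) = 78962/(-561712/59) = 78962*(-59/561712) = -2329379/280856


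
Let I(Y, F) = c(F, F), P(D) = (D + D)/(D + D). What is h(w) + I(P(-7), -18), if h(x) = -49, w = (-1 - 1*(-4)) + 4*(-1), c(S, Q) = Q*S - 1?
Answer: 274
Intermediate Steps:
P(D) = 1 (P(D) = (2*D)/((2*D)) = (2*D)*(1/(2*D)) = 1)
c(S, Q) = -1 + Q*S
w = -1 (w = (-1 + 4) - 4 = 3 - 4 = -1)
I(Y, F) = -1 + F² (I(Y, F) = -1 + F*F = -1 + F²)
h(w) + I(P(-7), -18) = -49 + (-1 + (-18)²) = -49 + (-1 + 324) = -49 + 323 = 274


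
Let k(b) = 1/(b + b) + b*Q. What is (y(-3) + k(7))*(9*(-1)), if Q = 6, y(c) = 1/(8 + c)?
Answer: -26631/70 ≈ -380.44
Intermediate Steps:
k(b) = 1/(2*b) + 6*b (k(b) = 1/(b + b) + b*6 = 1/(2*b) + 6*b)
(y(-3) + k(7))*(9*(-1)) = (1/(8 - 3) + ((½)/7 + 6*7))*(9*(-1)) = (1/5 + ((½)*(⅐) + 42))*(-9) = (⅕ + (1/14 + 42))*(-9) = (⅕ + 589/14)*(-9) = (2959/70)*(-9) = -26631/70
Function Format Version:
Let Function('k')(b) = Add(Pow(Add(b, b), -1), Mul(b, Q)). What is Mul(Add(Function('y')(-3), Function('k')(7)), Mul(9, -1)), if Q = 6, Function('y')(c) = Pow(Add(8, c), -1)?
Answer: Rational(-26631, 70) ≈ -380.44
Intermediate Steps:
Function('k')(b) = Add(Mul(Rational(1, 2), Pow(b, -1)), Mul(6, b)) (Function('k')(b) = Add(Pow(Add(b, b), -1), Mul(b, 6)) = Add(Pow(Mul(2, b), -1), Mul(6, b)) = Add(Mul(Rational(1, 2), Pow(b, -1)), Mul(6, b)))
Mul(Add(Function('y')(-3), Function('k')(7)), Mul(9, -1)) = Mul(Add(Pow(Add(8, -3), -1), Add(Mul(Rational(1, 2), Pow(7, -1)), Mul(6, 7))), Mul(9, -1)) = Mul(Add(Pow(5, -1), Add(Mul(Rational(1, 2), Rational(1, 7)), 42)), -9) = Mul(Add(Rational(1, 5), Add(Rational(1, 14), 42)), -9) = Mul(Add(Rational(1, 5), Rational(589, 14)), -9) = Mul(Rational(2959, 70), -9) = Rational(-26631, 70)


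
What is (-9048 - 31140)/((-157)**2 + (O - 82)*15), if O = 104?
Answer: -40188/24979 ≈ -1.6089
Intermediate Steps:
(-9048 - 31140)/((-157)**2 + (O - 82)*15) = (-9048 - 31140)/((-157)**2 + (104 - 82)*15) = -40188/(24649 + 22*15) = -40188/(24649 + 330) = -40188/24979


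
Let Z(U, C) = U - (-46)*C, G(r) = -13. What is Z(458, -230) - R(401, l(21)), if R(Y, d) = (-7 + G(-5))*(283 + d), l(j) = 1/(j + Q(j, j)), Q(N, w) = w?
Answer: -93692/21 ≈ -4461.5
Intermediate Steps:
l(j) = 1/(2*j) (l(j) = 1/(j + j) = 1/(2*j))
Z(U, C) = U + 46*C
R(Y, d) = -5660 - 20*d (R(Y, d) = (-7 - 13)*(283 + d) = -20*(283 + d) = -5660 - 20*d)
Z(458, -230) - R(401, l(21)) = (458 + 46*(-230)) - (-5660 - 10/21) = (458 - 10580) - (-5660 - 10/21) = -10122 - (-5660 - 20*1/42) = -10122 - (-5660 - 10/21) = -10122 - 1*(-118870/21) = -10122 + 118870/21 = -93692/21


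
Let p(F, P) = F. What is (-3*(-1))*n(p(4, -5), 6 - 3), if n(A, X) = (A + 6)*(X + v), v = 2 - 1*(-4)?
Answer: 270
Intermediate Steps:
v = 6 (v = 2 + 4 = 6)
n(A, X) = (6 + A)*(6 + X) (n(A, X) = (A + 6)*(X + 6) = (6 + A)*(6 + X))
(-3*(-1))*n(p(4, -5), 6 - 3) = (-3*(-1))*(36 + 6*4 + 6*(6 - 3) + 4*(6 - 3)) = 3*(36 + 24 + 6*3 + 4*3) = 3*(36 + 24 + 18 + 12) = 3*90 = 270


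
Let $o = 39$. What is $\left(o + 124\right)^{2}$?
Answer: $26569$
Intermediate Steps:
$\left(o + 124\right)^{2} = \left(39 + 124\right)^{2} = 163^{2} = 26569$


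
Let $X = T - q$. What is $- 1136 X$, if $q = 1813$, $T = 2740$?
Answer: $-1053072$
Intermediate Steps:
$X = 927$ ($X = 2740 - 1813 = 927$)
$- 1136 X = \left(-1136\right) 927 = -1053072$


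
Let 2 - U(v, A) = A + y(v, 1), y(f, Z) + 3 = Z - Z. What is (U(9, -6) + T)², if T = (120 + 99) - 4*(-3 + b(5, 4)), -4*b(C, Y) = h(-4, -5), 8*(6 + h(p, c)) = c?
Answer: 3545689/64 ≈ 55401.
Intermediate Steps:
h(p, c) = -6 + c/8
b(C, Y) = 53/32 (b(C, Y) = -(-6 + (⅛)*(-5))/4 = -(-6 - 5/8)/4 = -¼*(-53/8) = 53/32)
y(f, Z) = -3 (y(f, Z) = -3 + (Z - Z) = -3 + 0 = -3)
U(v, A) = 5 - A (U(v, A) = 2 - (A - 3) = 2 - (-3 + A) = 2 + (3 - A) = 5 - A)
T = 1795/8 (T = (120 + 99) - 4*(-3 + 53/32) = 219 - 4*(-43/32) = 219 + 43/8 = 1795/8 ≈ 224.38)
(U(9, -6) + T)² = ((5 - 1*(-6)) + 1795/8)² = ((5 + 6) + 1795/8)² = (11 + 1795/8)² = (1883/8)² = 3545689/64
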